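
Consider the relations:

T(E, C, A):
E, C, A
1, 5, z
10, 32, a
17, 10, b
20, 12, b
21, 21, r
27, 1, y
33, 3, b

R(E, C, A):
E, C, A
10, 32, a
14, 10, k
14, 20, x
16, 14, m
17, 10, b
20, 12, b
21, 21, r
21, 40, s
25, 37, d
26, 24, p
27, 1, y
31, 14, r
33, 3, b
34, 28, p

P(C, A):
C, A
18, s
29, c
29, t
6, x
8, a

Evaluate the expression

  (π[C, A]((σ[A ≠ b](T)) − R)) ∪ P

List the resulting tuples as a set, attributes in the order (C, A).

{(18, s), (29, c), (29, t), (5, z), (6, x), (8, a)}

Filtering on A ≠ b leaves {(1, 5, z), (10, 32, a), (21, 21, r), (27, 1, y)}.
Difference: {(1, 5, z), (10, 32, a), (21, 21, r), (27, 1, y)} with {(10, 32, a), (14, 10, k), (14, 20, x), (16, 14, m), (17, 10, b), (20, 12, b), (21, 21, r), (21, 40, s), (25, 37, d), (26, 24, p), (27, 1, y), (31, 14, r), (33, 3, b), (34, 28, p)} → {(1, 5, z)}
Projecting to C, A: {(5, z)}
Union: {(5, z)} with {(18, s), (29, c), (29, t), (6, x), (8, a)} → {(18, s), (29, c), (29, t), (5, z), (6, x), (8, a)}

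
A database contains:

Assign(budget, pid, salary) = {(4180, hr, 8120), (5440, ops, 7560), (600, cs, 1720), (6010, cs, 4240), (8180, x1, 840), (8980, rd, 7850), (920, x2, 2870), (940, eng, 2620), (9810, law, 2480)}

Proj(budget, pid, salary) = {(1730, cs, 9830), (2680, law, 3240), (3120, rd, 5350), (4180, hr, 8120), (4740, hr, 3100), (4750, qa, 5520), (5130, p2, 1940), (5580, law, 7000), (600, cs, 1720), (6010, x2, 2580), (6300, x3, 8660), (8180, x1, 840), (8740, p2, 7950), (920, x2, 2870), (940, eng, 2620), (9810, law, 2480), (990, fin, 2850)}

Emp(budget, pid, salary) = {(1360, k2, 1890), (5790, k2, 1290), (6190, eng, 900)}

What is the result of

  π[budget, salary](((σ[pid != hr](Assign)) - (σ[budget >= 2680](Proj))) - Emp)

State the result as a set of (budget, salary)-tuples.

{(5440, 7560), (600, 1720), (6010, 4240), (8980, 7850), (920, 2870), (940, 2620)}

Apply σ_{pid != hr}; surviving tuples: {(5440, ops, 7560), (600, cs, 1720), (6010, cs, 4240), (8180, x1, 840), (8980, rd, 7850), (920, x2, 2870), (940, eng, 2620), (9810, law, 2480)}
Apply σ_{budget >= 2680}; surviving tuples: {(2680, law, 3240), (3120, rd, 5350), (4180, hr, 8120), (4740, hr, 3100), (4750, qa, 5520), (5130, p2, 1940), (5580, law, 7000), (6010, x2, 2580), (6300, x3, 8660), (8180, x1, 840), (8740, p2, 7950), (9810, law, 2480)}
Set difference of the two operands is {(5440, ops, 7560), (600, cs, 1720), (6010, cs, 4240), (8980, rd, 7850), (920, x2, 2870), (940, eng, 2620)}.
Set difference of the two operands is {(5440, ops, 7560), (600, cs, 1720), (6010, cs, 4240), (8980, rd, 7850), (920, x2, 2870), (940, eng, 2620)}.
Projecting to budget, salary: {(5440, 7560), (600, 1720), (6010, 4240), (8980, 7850), (920, 2870), (940, 2620)}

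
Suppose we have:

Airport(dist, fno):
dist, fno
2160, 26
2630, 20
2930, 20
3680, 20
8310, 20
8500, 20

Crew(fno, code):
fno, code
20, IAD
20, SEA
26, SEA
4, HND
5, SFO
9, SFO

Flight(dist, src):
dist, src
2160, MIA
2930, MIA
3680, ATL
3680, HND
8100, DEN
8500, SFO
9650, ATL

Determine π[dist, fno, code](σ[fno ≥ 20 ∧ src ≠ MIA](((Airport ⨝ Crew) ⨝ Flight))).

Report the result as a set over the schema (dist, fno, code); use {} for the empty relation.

Joining Airport and Crew on fno yields {(2160, 26, SEA), (2630, 20, IAD), (2630, 20, SEA), (2930, 20, IAD), (2930, 20, SEA), (3680, 20, IAD), (3680, 20, SEA), (8310, 20, IAD), (8310, 20, SEA), (8500, 20, IAD), (8500, 20, SEA)}.
Joining (Airport ⨝ Crew) and Flight on dist yields {(2160, 26, SEA, MIA), (2930, 20, IAD, MIA), (2930, 20, SEA, MIA), (3680, 20, IAD, ATL), (3680, 20, IAD, HND), (3680, 20, SEA, ATL), (3680, 20, SEA, HND), (8500, 20, IAD, SFO), (8500, 20, SEA, SFO)}.
σ[fno ≥ 20 ∧ src ≠ MIA]: keep tuples satisfying fno ≥ 20 ∧ src ≠ MIA → {(3680, 20, IAD, ATL), (3680, 20, IAD, HND), (3680, 20, SEA, ATL), (3680, 20, SEA, HND), (8500, 20, IAD, SFO), (8500, 20, SEA, SFO)}
π_{dist, fno, code} gives {(3680, 20, IAD), (3680, 20, SEA), (8500, 20, IAD), (8500, 20, SEA)} (2 duplicate(s) eliminated).

{(3680, 20, IAD), (3680, 20, SEA), (8500, 20, IAD), (8500, 20, SEA)}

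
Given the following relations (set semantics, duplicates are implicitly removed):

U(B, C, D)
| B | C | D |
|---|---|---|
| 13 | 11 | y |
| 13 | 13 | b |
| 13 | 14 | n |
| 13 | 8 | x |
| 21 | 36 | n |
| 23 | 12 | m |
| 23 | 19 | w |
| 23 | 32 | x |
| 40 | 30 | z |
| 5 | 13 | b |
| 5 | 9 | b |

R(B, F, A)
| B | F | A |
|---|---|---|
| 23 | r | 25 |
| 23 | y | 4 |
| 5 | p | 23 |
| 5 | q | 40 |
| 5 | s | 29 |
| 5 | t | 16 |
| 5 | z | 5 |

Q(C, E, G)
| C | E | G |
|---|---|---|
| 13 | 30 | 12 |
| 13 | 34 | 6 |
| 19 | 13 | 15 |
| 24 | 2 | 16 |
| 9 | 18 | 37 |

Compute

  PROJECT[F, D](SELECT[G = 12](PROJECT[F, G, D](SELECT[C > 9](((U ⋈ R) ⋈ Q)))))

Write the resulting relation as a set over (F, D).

Natural join on B: {(23, 12, m, r, 25), (23, 12, m, y, 4), (23, 19, w, r, 25), (23, 19, w, y, 4), (23, 32, x, r, 25), (23, 32, x, y, 4), (5, 13, b, p, 23), (5, 13, b, q, 40), (5, 13, b, s, 29), (5, 13, b, t, 16), (5, 13, b, z, 5), (5, 9, b, p, 23), (5, 9, b, q, 40), (5, 9, b, s, 29), (5, 9, b, t, 16), (5, 9, b, z, 5)}
Natural join on C: {(23, 19, w, r, 25, 13, 15), (23, 19, w, y, 4, 13, 15), (5, 13, b, p, 23, 30, 12), (5, 13, b, p, 23, 34, 6), (5, 13, b, q, 40, 30, 12), (5, 13, b, q, 40, 34, 6), (5, 13, b, s, 29, 30, 12), (5, 13, b, s, 29, 34, 6), (5, 13, b, t, 16, 30, 12), (5, 13, b, t, 16, 34, 6), (5, 13, b, z, 5, 30, 12), (5, 13, b, z, 5, 34, 6), (5, 9, b, p, 23, 18, 37), (5, 9, b, q, 40, 18, 37), (5, 9, b, s, 29, 18, 37), (5, 9, b, t, 16, 18, 37), (5, 9, b, z, 5, 18, 37)}
Selection C > 9: {(23, 19, w, r, 25, 13, 15), (23, 19, w, y, 4, 13, 15), (5, 13, b, p, 23, 30, 12), (5, 13, b, p, 23, 34, 6), (5, 13, b, q, 40, 30, 12), (5, 13, b, q, 40, 34, 6), (5, 13, b, s, 29, 30, 12), (5, 13, b, s, 29, 34, 6), (5, 13, b, t, 16, 30, 12), (5, 13, b, t, 16, 34, 6), (5, 13, b, z, 5, 30, 12), (5, 13, b, z, 5, 34, 6)}
Keep only column(s) F, G, D: {(p, 12, b), (p, 6, b), (q, 12, b), (q, 6, b), (r, 15, w), (s, 12, b), (s, 6, b), (t, 12, b), (t, 6, b), (y, 15, w), (z, 12, b), (z, 6, b)}
Selection G = 12: {(p, 12, b), (q, 12, b), (s, 12, b), (t, 12, b), (z, 12, b)}
Keep only column(s) F, D: {(p, b), (q, b), (s, b), (t, b), (z, b)}

{(p, b), (q, b), (s, b), (t, b), (z, b)}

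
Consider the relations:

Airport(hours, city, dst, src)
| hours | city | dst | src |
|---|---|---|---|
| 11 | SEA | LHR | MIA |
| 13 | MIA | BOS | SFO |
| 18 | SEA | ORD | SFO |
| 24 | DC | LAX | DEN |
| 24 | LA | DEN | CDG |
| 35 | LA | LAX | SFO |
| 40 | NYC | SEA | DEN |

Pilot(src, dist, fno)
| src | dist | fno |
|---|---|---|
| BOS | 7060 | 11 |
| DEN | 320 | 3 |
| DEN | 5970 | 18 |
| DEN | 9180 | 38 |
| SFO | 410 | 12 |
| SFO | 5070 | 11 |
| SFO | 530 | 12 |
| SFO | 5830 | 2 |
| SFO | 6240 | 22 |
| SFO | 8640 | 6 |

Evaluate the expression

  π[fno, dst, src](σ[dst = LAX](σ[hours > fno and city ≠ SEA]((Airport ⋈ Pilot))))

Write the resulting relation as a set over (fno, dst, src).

{(11, LAX, SFO), (12, LAX, SFO), (18, LAX, DEN), (2, LAX, SFO), (22, LAX, SFO), (3, LAX, DEN), (6, LAX, SFO)}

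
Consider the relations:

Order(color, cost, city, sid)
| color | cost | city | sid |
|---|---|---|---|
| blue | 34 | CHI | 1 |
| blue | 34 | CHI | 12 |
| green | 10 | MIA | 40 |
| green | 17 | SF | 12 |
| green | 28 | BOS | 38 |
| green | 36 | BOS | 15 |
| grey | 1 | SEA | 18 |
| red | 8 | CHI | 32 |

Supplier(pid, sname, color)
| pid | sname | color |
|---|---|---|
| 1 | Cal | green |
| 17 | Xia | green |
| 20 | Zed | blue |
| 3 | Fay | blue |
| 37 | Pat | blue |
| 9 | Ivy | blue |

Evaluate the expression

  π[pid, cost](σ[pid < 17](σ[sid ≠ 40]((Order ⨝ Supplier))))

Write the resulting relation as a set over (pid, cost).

{(1, 17), (1, 28), (1, 36), (3, 34), (9, 34)}

Natural join on color: {(blue, 34, CHI, 1, 20, Zed), (blue, 34, CHI, 1, 3, Fay), (blue, 34, CHI, 1, 37, Pat), (blue, 34, CHI, 1, 9, Ivy), (blue, 34, CHI, 12, 20, Zed), (blue, 34, CHI, 12, 3, Fay), (blue, 34, CHI, 12, 37, Pat), (blue, 34, CHI, 12, 9, Ivy), (green, 10, MIA, 40, 1, Cal), (green, 10, MIA, 40, 17, Xia), (green, 17, SF, 12, 1, Cal), (green, 17, SF, 12, 17, Xia), (green, 28, BOS, 38, 1, Cal), (green, 28, BOS, 38, 17, Xia), (green, 36, BOS, 15, 1, Cal), (green, 36, BOS, 15, 17, Xia)}
σ[sid ≠ 40]: keep tuples satisfying sid ≠ 40 → {(blue, 34, CHI, 1, 20, Zed), (blue, 34, CHI, 1, 3, Fay), (blue, 34, CHI, 1, 37, Pat), (blue, 34, CHI, 1, 9, Ivy), (blue, 34, CHI, 12, 20, Zed), (blue, 34, CHI, 12, 3, Fay), (blue, 34, CHI, 12, 37, Pat), (blue, 34, CHI, 12, 9, Ivy), (green, 17, SF, 12, 1, Cal), (green, 17, SF, 12, 17, Xia), (green, 28, BOS, 38, 1, Cal), (green, 28, BOS, 38, 17, Xia), (green, 36, BOS, 15, 1, Cal), (green, 36, BOS, 15, 17, Xia)}
σ[pid < 17]: keep tuples satisfying pid < 17 → {(blue, 34, CHI, 1, 3, Fay), (blue, 34, CHI, 1, 9, Ivy), (blue, 34, CHI, 12, 3, Fay), (blue, 34, CHI, 12, 9, Ivy), (green, 17, SF, 12, 1, Cal), (green, 28, BOS, 38, 1, Cal), (green, 36, BOS, 15, 1, Cal)}
π_{pid, cost} gives {(1, 17), (1, 28), (1, 36), (3, 34), (9, 34)} (2 duplicate(s) eliminated).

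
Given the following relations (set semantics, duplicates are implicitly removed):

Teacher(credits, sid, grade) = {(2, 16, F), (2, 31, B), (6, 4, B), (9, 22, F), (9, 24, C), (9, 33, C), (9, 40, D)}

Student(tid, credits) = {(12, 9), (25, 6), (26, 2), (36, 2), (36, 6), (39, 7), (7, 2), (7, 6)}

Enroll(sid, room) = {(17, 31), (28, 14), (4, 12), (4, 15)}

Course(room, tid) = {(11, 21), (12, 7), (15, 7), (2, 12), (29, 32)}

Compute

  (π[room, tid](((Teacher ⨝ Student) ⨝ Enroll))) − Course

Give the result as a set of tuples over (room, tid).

{(12, 25), (12, 36), (15, 25), (15, 36)}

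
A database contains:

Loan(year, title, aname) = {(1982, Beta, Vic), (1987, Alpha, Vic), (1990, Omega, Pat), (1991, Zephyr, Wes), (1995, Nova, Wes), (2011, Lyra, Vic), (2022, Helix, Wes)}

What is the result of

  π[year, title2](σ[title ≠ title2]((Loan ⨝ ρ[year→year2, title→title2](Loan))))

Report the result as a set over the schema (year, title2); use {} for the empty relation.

{(1982, Alpha), (1982, Lyra), (1987, Beta), (1987, Lyra), (1991, Helix), (1991, Nova), (1995, Helix), (1995, Zephyr), (2011, Alpha), (2011, Beta), (2022, Nova), (2022, Zephyr)}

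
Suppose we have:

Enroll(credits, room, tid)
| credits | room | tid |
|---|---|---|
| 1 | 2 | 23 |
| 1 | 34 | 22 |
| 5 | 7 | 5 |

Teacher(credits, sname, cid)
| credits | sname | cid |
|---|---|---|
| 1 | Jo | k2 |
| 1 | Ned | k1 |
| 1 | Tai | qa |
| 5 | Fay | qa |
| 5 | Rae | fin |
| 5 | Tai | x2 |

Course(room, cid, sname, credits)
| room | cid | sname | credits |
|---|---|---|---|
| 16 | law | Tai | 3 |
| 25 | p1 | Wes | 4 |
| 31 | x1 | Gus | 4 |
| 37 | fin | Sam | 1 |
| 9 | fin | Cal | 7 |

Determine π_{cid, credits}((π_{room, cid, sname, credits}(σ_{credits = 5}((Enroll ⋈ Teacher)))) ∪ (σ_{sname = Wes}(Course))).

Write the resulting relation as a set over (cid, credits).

{(fin, 5), (p1, 4), (qa, 5), (x2, 5)}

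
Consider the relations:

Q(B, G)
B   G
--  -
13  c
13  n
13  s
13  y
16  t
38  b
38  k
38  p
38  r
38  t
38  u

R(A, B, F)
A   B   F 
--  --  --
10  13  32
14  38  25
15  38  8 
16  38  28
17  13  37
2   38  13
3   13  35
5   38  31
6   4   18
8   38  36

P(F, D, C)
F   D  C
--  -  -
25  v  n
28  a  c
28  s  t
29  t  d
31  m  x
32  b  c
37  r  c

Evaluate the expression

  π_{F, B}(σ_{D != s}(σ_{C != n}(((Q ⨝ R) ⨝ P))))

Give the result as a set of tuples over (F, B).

Q ⋈ R (natural join on B): {(13, c, 10, 32), (13, c, 17, 37), (13, c, 3, 35), (13, n, 10, 32), (13, n, 17, 37), (13, n, 3, 35), (13, s, 10, 32), (13, s, 17, 37), (13, s, 3, 35), (13, y, 10, 32), (13, y, 17, 37), (13, y, 3, 35), (38, b, 14, 25), (38, b, 15, 8), (38, b, 16, 28), (38, b, 2, 13), (38, b, 5, 31), (38, b, 8, 36), (38, k, 14, 25), (38, k, 15, 8), (38, k, 16, 28), (38, k, 2, 13), (38, k, 5, 31), (38, k, 8, 36), (38, p, 14, 25), (38, p, 15, 8), (38, p, 16, 28), (38, p, 2, 13), (38, p, 5, 31), (38, p, 8, 36), (38, r, 14, 25), (38, r, 15, 8), (38, r, 16, 28), (38, r, 2, 13), (38, r, 5, 31), (38, r, 8, 36), (38, t, 14, 25), (38, t, 15, 8), (38, t, 16, 28), (38, t, 2, 13), (38, t, 5, 31), (38, t, 8, 36), (38, u, 14, 25), (38, u, 15, 8), (38, u, 16, 28), (38, u, 2, 13), (38, u, 5, 31), (38, u, 8, 36)}
(Q ⨝ R) ⋈ P (natural join on F): {(13, c, 10, 32, b, c), (13, c, 17, 37, r, c), (13, n, 10, 32, b, c), (13, n, 17, 37, r, c), (13, s, 10, 32, b, c), (13, s, 17, 37, r, c), (13, y, 10, 32, b, c), (13, y, 17, 37, r, c), (38, b, 14, 25, v, n), (38, b, 16, 28, a, c), (38, b, 16, 28, s, t), (38, b, 5, 31, m, x), (38, k, 14, 25, v, n), (38, k, 16, 28, a, c), (38, k, 16, 28, s, t), (38, k, 5, 31, m, x), (38, p, 14, 25, v, n), (38, p, 16, 28, a, c), (38, p, 16, 28, s, t), (38, p, 5, 31, m, x), (38, r, 14, 25, v, n), (38, r, 16, 28, a, c), (38, r, 16, 28, s, t), (38, r, 5, 31, m, x), (38, t, 14, 25, v, n), (38, t, 16, 28, a, c), (38, t, 16, 28, s, t), (38, t, 5, 31, m, x), (38, u, 14, 25, v, n), (38, u, 16, 28, a, c), (38, u, 16, 28, s, t), (38, u, 5, 31, m, x)}
σ[C != n]: keep tuples satisfying C != n → {(13, c, 10, 32, b, c), (13, c, 17, 37, r, c), (13, n, 10, 32, b, c), (13, n, 17, 37, r, c), (13, s, 10, 32, b, c), (13, s, 17, 37, r, c), (13, y, 10, 32, b, c), (13, y, 17, 37, r, c), (38, b, 16, 28, a, c), (38, b, 16, 28, s, t), (38, b, 5, 31, m, x), (38, k, 16, 28, a, c), (38, k, 16, 28, s, t), (38, k, 5, 31, m, x), (38, p, 16, 28, a, c), (38, p, 16, 28, s, t), (38, p, 5, 31, m, x), (38, r, 16, 28, a, c), (38, r, 16, 28, s, t), (38, r, 5, 31, m, x), (38, t, 16, 28, a, c), (38, t, 16, 28, s, t), (38, t, 5, 31, m, x), (38, u, 16, 28, a, c), (38, u, 16, 28, s, t), (38, u, 5, 31, m, x)}
σ[D != s]: keep tuples satisfying D != s → {(13, c, 10, 32, b, c), (13, c, 17, 37, r, c), (13, n, 10, 32, b, c), (13, n, 17, 37, r, c), (13, s, 10, 32, b, c), (13, s, 17, 37, r, c), (13, y, 10, 32, b, c), (13, y, 17, 37, r, c), (38, b, 16, 28, a, c), (38, b, 5, 31, m, x), (38, k, 16, 28, a, c), (38, k, 5, 31, m, x), (38, p, 16, 28, a, c), (38, p, 5, 31, m, x), (38, r, 16, 28, a, c), (38, r, 5, 31, m, x), (38, t, 16, 28, a, c), (38, t, 5, 31, m, x), (38, u, 16, 28, a, c), (38, u, 5, 31, m, x)}
Keep only column(s) F, B (16 duplicate(s) eliminated): {(28, 38), (31, 38), (32, 13), (37, 13)}

{(28, 38), (31, 38), (32, 13), (37, 13)}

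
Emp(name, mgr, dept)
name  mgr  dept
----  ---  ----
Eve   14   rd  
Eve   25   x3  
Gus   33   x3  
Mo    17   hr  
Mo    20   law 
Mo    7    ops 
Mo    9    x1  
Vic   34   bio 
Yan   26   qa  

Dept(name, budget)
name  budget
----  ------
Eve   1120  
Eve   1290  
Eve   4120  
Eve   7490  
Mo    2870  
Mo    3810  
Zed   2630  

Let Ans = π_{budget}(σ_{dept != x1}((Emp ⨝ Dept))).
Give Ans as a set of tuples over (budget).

{1120, 1290, 2870, 3810, 4120, 7490}

Emp ⋈ Dept (natural join on name): {(Eve, 14, rd, 1120), (Eve, 14, rd, 1290), (Eve, 14, rd, 4120), (Eve, 14, rd, 7490), (Eve, 25, x3, 1120), (Eve, 25, x3, 1290), (Eve, 25, x3, 4120), (Eve, 25, x3, 7490), (Mo, 17, hr, 2870), (Mo, 17, hr, 3810), (Mo, 20, law, 2870), (Mo, 20, law, 3810), (Mo, 7, ops, 2870), (Mo, 7, ops, 3810), (Mo, 9, x1, 2870), (Mo, 9, x1, 3810)}
Selection dept != x1: {(Eve, 14, rd, 1120), (Eve, 14, rd, 1290), (Eve, 14, rd, 4120), (Eve, 14, rd, 7490), (Eve, 25, x3, 1120), (Eve, 25, x3, 1290), (Eve, 25, x3, 4120), (Eve, 25, x3, 7490), (Mo, 17, hr, 2870), (Mo, 17, hr, 3810), (Mo, 20, law, 2870), (Mo, 20, law, 3810), (Mo, 7, ops, 2870), (Mo, 7, ops, 3810)}
Projecting to budget (8 duplicate(s) eliminated): {1120, 1290, 2870, 3810, 4120, 7490}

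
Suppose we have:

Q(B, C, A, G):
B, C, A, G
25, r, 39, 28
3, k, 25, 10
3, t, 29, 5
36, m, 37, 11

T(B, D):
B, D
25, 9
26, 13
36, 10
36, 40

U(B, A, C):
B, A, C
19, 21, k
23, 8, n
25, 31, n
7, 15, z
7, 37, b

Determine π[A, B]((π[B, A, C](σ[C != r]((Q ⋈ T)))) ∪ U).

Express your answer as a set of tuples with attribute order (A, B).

Q ⋈ T (natural join on B): {(25, r, 39, 28, 9), (36, m, 37, 11, 10), (36, m, 37, 11, 40)}
Filtering on C != r leaves {(36, m, 37, 11, 10), (36, m, 37, 11, 40)}.
Projecting to B, A, C (1 duplicate(s) eliminated): {(36, 37, m)}
Union: {(36, 37, m)} with {(19, 21, k), (23, 8, n), (25, 31, n), (7, 15, z), (7, 37, b)} → {(19, 21, k), (23, 8, n), (25, 31, n), (36, 37, m), (7, 15, z), (7, 37, b)}
Projecting to A, B: {(15, 7), (21, 19), (31, 25), (37, 36), (37, 7), (8, 23)}

{(15, 7), (21, 19), (31, 25), (37, 36), (37, 7), (8, 23)}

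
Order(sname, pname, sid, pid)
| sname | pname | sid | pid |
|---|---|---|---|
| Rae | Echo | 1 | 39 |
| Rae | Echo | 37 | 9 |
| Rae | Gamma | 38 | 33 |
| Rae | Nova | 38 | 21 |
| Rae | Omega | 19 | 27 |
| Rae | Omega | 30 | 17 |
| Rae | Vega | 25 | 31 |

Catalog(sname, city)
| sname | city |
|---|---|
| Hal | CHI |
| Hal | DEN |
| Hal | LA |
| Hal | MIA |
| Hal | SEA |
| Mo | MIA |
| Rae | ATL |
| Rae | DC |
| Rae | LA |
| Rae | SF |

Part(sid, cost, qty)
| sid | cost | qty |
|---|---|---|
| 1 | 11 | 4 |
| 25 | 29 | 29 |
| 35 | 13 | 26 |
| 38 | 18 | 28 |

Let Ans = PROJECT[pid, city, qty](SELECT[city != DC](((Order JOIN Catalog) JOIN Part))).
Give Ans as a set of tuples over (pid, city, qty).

Joining Order and Catalog on sname yields {(Rae, Echo, 1, 39, ATL), (Rae, Echo, 1, 39, DC), (Rae, Echo, 1, 39, LA), (Rae, Echo, 1, 39, SF), (Rae, Echo, 37, 9, ATL), (Rae, Echo, 37, 9, DC), (Rae, Echo, 37, 9, LA), (Rae, Echo, 37, 9, SF), (Rae, Gamma, 38, 33, ATL), (Rae, Gamma, 38, 33, DC), (Rae, Gamma, 38, 33, LA), (Rae, Gamma, 38, 33, SF), (Rae, Nova, 38, 21, ATL), (Rae, Nova, 38, 21, DC), (Rae, Nova, 38, 21, LA), (Rae, Nova, 38, 21, SF), (Rae, Omega, 19, 27, ATL), (Rae, Omega, 19, 27, DC), (Rae, Omega, 19, 27, LA), (Rae, Omega, 19, 27, SF), (Rae, Omega, 30, 17, ATL), (Rae, Omega, 30, 17, DC), (Rae, Omega, 30, 17, LA), (Rae, Omega, 30, 17, SF), (Rae, Vega, 25, 31, ATL), (Rae, Vega, 25, 31, DC), (Rae, Vega, 25, 31, LA), (Rae, Vega, 25, 31, SF)}.
Joining (Order JOIN Catalog) and Part on sid yields {(Rae, Echo, 1, 39, ATL, 11, 4), (Rae, Echo, 1, 39, DC, 11, 4), (Rae, Echo, 1, 39, LA, 11, 4), (Rae, Echo, 1, 39, SF, 11, 4), (Rae, Gamma, 38, 33, ATL, 18, 28), (Rae, Gamma, 38, 33, DC, 18, 28), (Rae, Gamma, 38, 33, LA, 18, 28), (Rae, Gamma, 38, 33, SF, 18, 28), (Rae, Nova, 38, 21, ATL, 18, 28), (Rae, Nova, 38, 21, DC, 18, 28), (Rae, Nova, 38, 21, LA, 18, 28), (Rae, Nova, 38, 21, SF, 18, 28), (Rae, Vega, 25, 31, ATL, 29, 29), (Rae, Vega, 25, 31, DC, 29, 29), (Rae, Vega, 25, 31, LA, 29, 29), (Rae, Vega, 25, 31, SF, 29, 29)}.
Apply σ_{city != DC}; surviving tuples: {(Rae, Echo, 1, 39, ATL, 11, 4), (Rae, Echo, 1, 39, LA, 11, 4), (Rae, Echo, 1, 39, SF, 11, 4), (Rae, Gamma, 38, 33, ATL, 18, 28), (Rae, Gamma, 38, 33, LA, 18, 28), (Rae, Gamma, 38, 33, SF, 18, 28), (Rae, Nova, 38, 21, ATL, 18, 28), (Rae, Nova, 38, 21, LA, 18, 28), (Rae, Nova, 38, 21, SF, 18, 28), (Rae, Vega, 25, 31, ATL, 29, 29), (Rae, Vega, 25, 31, LA, 29, 29), (Rae, Vega, 25, 31, SF, 29, 29)}
π_{pid, city, qty} gives {(21, ATL, 28), (21, LA, 28), (21, SF, 28), (31, ATL, 29), (31, LA, 29), (31, SF, 29), (33, ATL, 28), (33, LA, 28), (33, SF, 28), (39, ATL, 4), (39, LA, 4), (39, SF, 4)}.

{(21, ATL, 28), (21, LA, 28), (21, SF, 28), (31, ATL, 29), (31, LA, 29), (31, SF, 29), (33, ATL, 28), (33, LA, 28), (33, SF, 28), (39, ATL, 4), (39, LA, 4), (39, SF, 4)}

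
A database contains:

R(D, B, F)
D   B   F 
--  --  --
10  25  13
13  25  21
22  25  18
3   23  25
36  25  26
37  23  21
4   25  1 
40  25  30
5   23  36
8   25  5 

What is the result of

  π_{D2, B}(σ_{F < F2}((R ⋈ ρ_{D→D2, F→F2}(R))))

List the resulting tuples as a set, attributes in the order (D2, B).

ρ[D→D2, F→F2]: schema becomes (D2, B, F2); tuples unchanged.
Natural join on B: {(10, 25, 13, 10, 13), (10, 25, 13, 13, 21), (10, 25, 13, 22, 18), (10, 25, 13, 36, 26), (10, 25, 13, 4, 1), (10, 25, 13, 40, 30), (10, 25, 13, 8, 5), (13, 25, 21, 10, 13), (13, 25, 21, 13, 21), (13, 25, 21, 22, 18), (13, 25, 21, 36, 26), (13, 25, 21, 4, 1), (13, 25, 21, 40, 30), (13, 25, 21, 8, 5), (22, 25, 18, 10, 13), (22, 25, 18, 13, 21), (22, 25, 18, 22, 18), (22, 25, 18, 36, 26), (22, 25, 18, 4, 1), (22, 25, 18, 40, 30), (22, 25, 18, 8, 5), (3, 23, 25, 3, 25), (3, 23, 25, 37, 21), (3, 23, 25, 5, 36), (36, 25, 26, 10, 13), (36, 25, 26, 13, 21), (36, 25, 26, 22, 18), (36, 25, 26, 36, 26), (36, 25, 26, 4, 1), (36, 25, 26, 40, 30), (36, 25, 26, 8, 5), (37, 23, 21, 3, 25), (37, 23, 21, 37, 21), (37, 23, 21, 5, 36), (4, 25, 1, 10, 13), (4, 25, 1, 13, 21), (4, 25, 1, 22, 18), (4, 25, 1, 36, 26), (4, 25, 1, 4, 1), (4, 25, 1, 40, 30), (4, 25, 1, 8, 5), (40, 25, 30, 10, 13), (40, 25, 30, 13, 21), (40, 25, 30, 22, 18), (40, 25, 30, 36, 26), (40, 25, 30, 4, 1), (40, 25, 30, 40, 30), (40, 25, 30, 8, 5), (5, 23, 36, 3, 25), (5, 23, 36, 37, 21), (5, 23, 36, 5, 36), (8, 25, 5, 10, 13), (8, 25, 5, 13, 21), (8, 25, 5, 22, 18), (8, 25, 5, 36, 26), (8, 25, 5, 4, 1), (8, 25, 5, 40, 30), (8, 25, 5, 8, 5)}
Apply σ_{F < F2}; surviving tuples: {(10, 25, 13, 13, 21), (10, 25, 13, 22, 18), (10, 25, 13, 36, 26), (10, 25, 13, 40, 30), (13, 25, 21, 36, 26), (13, 25, 21, 40, 30), (22, 25, 18, 13, 21), (22, 25, 18, 36, 26), (22, 25, 18, 40, 30), (3, 23, 25, 5, 36), (36, 25, 26, 40, 30), (37, 23, 21, 3, 25), (37, 23, 21, 5, 36), (4, 25, 1, 10, 13), (4, 25, 1, 13, 21), (4, 25, 1, 22, 18), (4, 25, 1, 36, 26), (4, 25, 1, 40, 30), (4, 25, 1, 8, 5), (8, 25, 5, 10, 13), (8, 25, 5, 13, 21), (8, 25, 5, 22, 18), (8, 25, 5, 36, 26), (8, 25, 5, 40, 30)}
Projecting to D2, B (16 duplicate(s) eliminated): {(10, 25), (13, 25), (22, 25), (3, 23), (36, 25), (40, 25), (5, 23), (8, 25)}

{(10, 25), (13, 25), (22, 25), (3, 23), (36, 25), (40, 25), (5, 23), (8, 25)}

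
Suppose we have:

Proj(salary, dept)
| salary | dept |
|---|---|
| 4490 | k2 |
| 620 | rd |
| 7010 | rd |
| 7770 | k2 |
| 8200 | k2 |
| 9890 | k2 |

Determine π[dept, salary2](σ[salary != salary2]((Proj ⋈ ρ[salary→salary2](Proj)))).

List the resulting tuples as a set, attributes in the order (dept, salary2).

{(k2, 4490), (k2, 7770), (k2, 8200), (k2, 9890), (rd, 620), (rd, 7010)}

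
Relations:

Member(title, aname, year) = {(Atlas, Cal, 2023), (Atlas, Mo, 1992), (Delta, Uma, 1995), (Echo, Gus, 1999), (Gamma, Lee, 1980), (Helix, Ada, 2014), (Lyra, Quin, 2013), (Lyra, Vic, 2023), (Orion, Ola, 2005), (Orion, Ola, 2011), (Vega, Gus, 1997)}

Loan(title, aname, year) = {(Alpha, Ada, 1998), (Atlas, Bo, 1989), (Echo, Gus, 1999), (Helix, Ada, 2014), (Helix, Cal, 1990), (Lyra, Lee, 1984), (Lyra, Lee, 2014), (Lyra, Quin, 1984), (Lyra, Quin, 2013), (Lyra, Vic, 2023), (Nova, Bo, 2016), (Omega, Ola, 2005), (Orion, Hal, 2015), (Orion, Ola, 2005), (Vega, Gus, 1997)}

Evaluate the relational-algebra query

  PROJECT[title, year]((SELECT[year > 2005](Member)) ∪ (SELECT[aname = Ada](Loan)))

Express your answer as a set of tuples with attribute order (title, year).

Filtering on year > 2005 leaves {(Atlas, Cal, 2023), (Helix, Ada, 2014), (Lyra, Quin, 2013), (Lyra, Vic, 2023), (Orion, Ola, 2011)}.
Filtering on aname = Ada leaves {(Alpha, Ada, 1998), (Helix, Ada, 2014)}.
Union: {(Atlas, Cal, 2023), (Helix, Ada, 2014), (Lyra, Quin, 2013), (Lyra, Vic, 2023), (Orion, Ola, 2011)} with {(Alpha, Ada, 1998), (Helix, Ada, 2014)} → {(Alpha, Ada, 1998), (Atlas, Cal, 2023), (Helix, Ada, 2014), (Lyra, Quin, 2013), (Lyra, Vic, 2023), (Orion, Ola, 2011)}
π_{title, year} gives {(Alpha, 1998), (Atlas, 2023), (Helix, 2014), (Lyra, 2013), (Lyra, 2023), (Orion, 2011)}.

{(Alpha, 1998), (Atlas, 2023), (Helix, 2014), (Lyra, 2013), (Lyra, 2023), (Orion, 2011)}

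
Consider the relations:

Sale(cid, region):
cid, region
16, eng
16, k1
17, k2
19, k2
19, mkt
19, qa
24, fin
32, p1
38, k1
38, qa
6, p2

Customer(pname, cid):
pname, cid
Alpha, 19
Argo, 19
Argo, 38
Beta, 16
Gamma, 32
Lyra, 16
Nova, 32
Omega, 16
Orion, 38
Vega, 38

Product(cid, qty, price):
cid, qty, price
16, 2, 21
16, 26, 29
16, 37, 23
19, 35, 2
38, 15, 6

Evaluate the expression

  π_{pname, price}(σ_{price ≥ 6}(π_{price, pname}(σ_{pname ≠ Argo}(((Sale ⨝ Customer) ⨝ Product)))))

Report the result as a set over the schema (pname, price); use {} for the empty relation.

Joining Sale and Customer on cid yields {(16, eng, Beta), (16, eng, Lyra), (16, eng, Omega), (16, k1, Beta), (16, k1, Lyra), (16, k1, Omega), (19, k2, Alpha), (19, k2, Argo), (19, mkt, Alpha), (19, mkt, Argo), (19, qa, Alpha), (19, qa, Argo), (32, p1, Gamma), (32, p1, Nova), (38, k1, Argo), (38, k1, Orion), (38, k1, Vega), (38, qa, Argo), (38, qa, Orion), (38, qa, Vega)}.
Joining (Sale ⨝ Customer) and Product on cid yields {(16, eng, Beta, 2, 21), (16, eng, Beta, 26, 29), (16, eng, Beta, 37, 23), (16, eng, Lyra, 2, 21), (16, eng, Lyra, 26, 29), (16, eng, Lyra, 37, 23), (16, eng, Omega, 2, 21), (16, eng, Omega, 26, 29), (16, eng, Omega, 37, 23), (16, k1, Beta, 2, 21), (16, k1, Beta, 26, 29), (16, k1, Beta, 37, 23), (16, k1, Lyra, 2, 21), (16, k1, Lyra, 26, 29), (16, k1, Lyra, 37, 23), (16, k1, Omega, 2, 21), (16, k1, Omega, 26, 29), (16, k1, Omega, 37, 23), (19, k2, Alpha, 35, 2), (19, k2, Argo, 35, 2), (19, mkt, Alpha, 35, 2), (19, mkt, Argo, 35, 2), (19, qa, Alpha, 35, 2), (19, qa, Argo, 35, 2), (38, k1, Argo, 15, 6), (38, k1, Orion, 15, 6), (38, k1, Vega, 15, 6), (38, qa, Argo, 15, 6), (38, qa, Orion, 15, 6), (38, qa, Vega, 15, 6)}.
Selection pname ≠ Argo: {(16, eng, Beta, 2, 21), (16, eng, Beta, 26, 29), (16, eng, Beta, 37, 23), (16, eng, Lyra, 2, 21), (16, eng, Lyra, 26, 29), (16, eng, Lyra, 37, 23), (16, eng, Omega, 2, 21), (16, eng, Omega, 26, 29), (16, eng, Omega, 37, 23), (16, k1, Beta, 2, 21), (16, k1, Beta, 26, 29), (16, k1, Beta, 37, 23), (16, k1, Lyra, 2, 21), (16, k1, Lyra, 26, 29), (16, k1, Lyra, 37, 23), (16, k1, Omega, 2, 21), (16, k1, Omega, 26, 29), (16, k1, Omega, 37, 23), (19, k2, Alpha, 35, 2), (19, mkt, Alpha, 35, 2), (19, qa, Alpha, 35, 2), (38, k1, Orion, 15, 6), (38, k1, Vega, 15, 6), (38, qa, Orion, 15, 6), (38, qa, Vega, 15, 6)}
π_{price, pname} gives {(2, Alpha), (21, Beta), (21, Lyra), (21, Omega), (23, Beta), (23, Lyra), (23, Omega), (29, Beta), (29, Lyra), (29, Omega), (6, Orion), (6, Vega)} (13 duplicate(s) eliminated).
Selection price ≥ 6: {(21, Beta), (21, Lyra), (21, Omega), (23, Beta), (23, Lyra), (23, Omega), (29, Beta), (29, Lyra), (29, Omega), (6, Orion), (6, Vega)}
π_{pname, price} gives {(Beta, 21), (Beta, 23), (Beta, 29), (Lyra, 21), (Lyra, 23), (Lyra, 29), (Omega, 21), (Omega, 23), (Omega, 29), (Orion, 6), (Vega, 6)}.

{(Beta, 21), (Beta, 23), (Beta, 29), (Lyra, 21), (Lyra, 23), (Lyra, 29), (Omega, 21), (Omega, 23), (Omega, 29), (Orion, 6), (Vega, 6)}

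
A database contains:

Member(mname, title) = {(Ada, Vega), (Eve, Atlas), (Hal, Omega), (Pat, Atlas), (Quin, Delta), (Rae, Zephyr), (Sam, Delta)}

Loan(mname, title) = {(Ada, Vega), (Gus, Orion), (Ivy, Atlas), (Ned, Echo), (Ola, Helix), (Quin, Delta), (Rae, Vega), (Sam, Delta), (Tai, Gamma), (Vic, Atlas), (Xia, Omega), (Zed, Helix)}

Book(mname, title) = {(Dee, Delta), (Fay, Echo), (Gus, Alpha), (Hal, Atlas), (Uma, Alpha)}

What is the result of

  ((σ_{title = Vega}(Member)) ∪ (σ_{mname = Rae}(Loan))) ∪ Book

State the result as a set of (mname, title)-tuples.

{(Ada, Vega), (Dee, Delta), (Fay, Echo), (Gus, Alpha), (Hal, Atlas), (Rae, Vega), (Uma, Alpha)}

Apply σ_{title = Vega}; surviving tuples: {(Ada, Vega)}
Apply σ_{mname = Rae}; surviving tuples: {(Rae, Vega)}
Union: {(Ada, Vega)} with {(Rae, Vega)} → {(Ada, Vega), (Rae, Vega)}
Union: {(Ada, Vega), (Rae, Vega)} with {(Dee, Delta), (Fay, Echo), (Gus, Alpha), (Hal, Atlas), (Uma, Alpha)} → {(Ada, Vega), (Dee, Delta), (Fay, Echo), (Gus, Alpha), (Hal, Atlas), (Rae, Vega), (Uma, Alpha)}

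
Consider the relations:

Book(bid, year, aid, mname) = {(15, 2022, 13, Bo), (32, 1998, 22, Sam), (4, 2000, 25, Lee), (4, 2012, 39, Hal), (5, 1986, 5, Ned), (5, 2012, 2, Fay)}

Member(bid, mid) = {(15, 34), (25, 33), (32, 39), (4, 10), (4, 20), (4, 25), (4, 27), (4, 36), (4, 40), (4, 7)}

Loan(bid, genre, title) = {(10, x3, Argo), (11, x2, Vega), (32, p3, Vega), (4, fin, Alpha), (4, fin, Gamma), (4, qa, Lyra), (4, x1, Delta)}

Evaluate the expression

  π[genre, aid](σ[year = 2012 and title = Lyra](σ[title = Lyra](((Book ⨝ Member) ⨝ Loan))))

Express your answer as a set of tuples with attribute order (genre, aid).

Joining Book and Member on bid yields {(15, 2022, 13, Bo, 34), (32, 1998, 22, Sam, 39), (4, 2000, 25, Lee, 10), (4, 2000, 25, Lee, 20), (4, 2000, 25, Lee, 25), (4, 2000, 25, Lee, 27), (4, 2000, 25, Lee, 36), (4, 2000, 25, Lee, 40), (4, 2000, 25, Lee, 7), (4, 2012, 39, Hal, 10), (4, 2012, 39, Hal, 20), (4, 2012, 39, Hal, 25), (4, 2012, 39, Hal, 27), (4, 2012, 39, Hal, 36), (4, 2012, 39, Hal, 40), (4, 2012, 39, Hal, 7)}.
Joining (Book ⨝ Member) and Loan on bid yields {(32, 1998, 22, Sam, 39, p3, Vega), (4, 2000, 25, Lee, 10, fin, Alpha), (4, 2000, 25, Lee, 10, fin, Gamma), (4, 2000, 25, Lee, 10, qa, Lyra), (4, 2000, 25, Lee, 10, x1, Delta), (4, 2000, 25, Lee, 20, fin, Alpha), (4, 2000, 25, Lee, 20, fin, Gamma), (4, 2000, 25, Lee, 20, qa, Lyra), (4, 2000, 25, Lee, 20, x1, Delta), (4, 2000, 25, Lee, 25, fin, Alpha), (4, 2000, 25, Lee, 25, fin, Gamma), (4, 2000, 25, Lee, 25, qa, Lyra), (4, 2000, 25, Lee, 25, x1, Delta), (4, 2000, 25, Lee, 27, fin, Alpha), (4, 2000, 25, Lee, 27, fin, Gamma), (4, 2000, 25, Lee, 27, qa, Lyra), (4, 2000, 25, Lee, 27, x1, Delta), (4, 2000, 25, Lee, 36, fin, Alpha), (4, 2000, 25, Lee, 36, fin, Gamma), (4, 2000, 25, Lee, 36, qa, Lyra), (4, 2000, 25, Lee, 36, x1, Delta), (4, 2000, 25, Lee, 40, fin, Alpha), (4, 2000, 25, Lee, 40, fin, Gamma), (4, 2000, 25, Lee, 40, qa, Lyra), (4, 2000, 25, Lee, 40, x1, Delta), (4, 2000, 25, Lee, 7, fin, Alpha), (4, 2000, 25, Lee, 7, fin, Gamma), (4, 2000, 25, Lee, 7, qa, Lyra), (4, 2000, 25, Lee, 7, x1, Delta), (4, 2012, 39, Hal, 10, fin, Alpha), (4, 2012, 39, Hal, 10, fin, Gamma), (4, 2012, 39, Hal, 10, qa, Lyra), (4, 2012, 39, Hal, 10, x1, Delta), (4, 2012, 39, Hal, 20, fin, Alpha), (4, 2012, 39, Hal, 20, fin, Gamma), (4, 2012, 39, Hal, 20, qa, Lyra), (4, 2012, 39, Hal, 20, x1, Delta), (4, 2012, 39, Hal, 25, fin, Alpha), (4, 2012, 39, Hal, 25, fin, Gamma), (4, 2012, 39, Hal, 25, qa, Lyra), (4, 2012, 39, Hal, 25, x1, Delta), (4, 2012, 39, Hal, 27, fin, Alpha), (4, 2012, 39, Hal, 27, fin, Gamma), (4, 2012, 39, Hal, 27, qa, Lyra), (4, 2012, 39, Hal, 27, x1, Delta), (4, 2012, 39, Hal, 36, fin, Alpha), (4, 2012, 39, Hal, 36, fin, Gamma), (4, 2012, 39, Hal, 36, qa, Lyra), (4, 2012, 39, Hal, 36, x1, Delta), (4, 2012, 39, Hal, 40, fin, Alpha), (4, 2012, 39, Hal, 40, fin, Gamma), (4, 2012, 39, Hal, 40, qa, Lyra), (4, 2012, 39, Hal, 40, x1, Delta), (4, 2012, 39, Hal, 7, fin, Alpha), (4, 2012, 39, Hal, 7, fin, Gamma), (4, 2012, 39, Hal, 7, qa, Lyra), (4, 2012, 39, Hal, 7, x1, Delta)}.
Selection title = Lyra: {(4, 2000, 25, Lee, 10, qa, Lyra), (4, 2000, 25, Lee, 20, qa, Lyra), (4, 2000, 25, Lee, 25, qa, Lyra), (4, 2000, 25, Lee, 27, qa, Lyra), (4, 2000, 25, Lee, 36, qa, Lyra), (4, 2000, 25, Lee, 40, qa, Lyra), (4, 2000, 25, Lee, 7, qa, Lyra), (4, 2012, 39, Hal, 10, qa, Lyra), (4, 2012, 39, Hal, 20, qa, Lyra), (4, 2012, 39, Hal, 25, qa, Lyra), (4, 2012, 39, Hal, 27, qa, Lyra), (4, 2012, 39, Hal, 36, qa, Lyra), (4, 2012, 39, Hal, 40, qa, Lyra), (4, 2012, 39, Hal, 7, qa, Lyra)}
Selection year = 2012 and title = Lyra: {(4, 2012, 39, Hal, 10, qa, Lyra), (4, 2012, 39, Hal, 20, qa, Lyra), (4, 2012, 39, Hal, 25, qa, Lyra), (4, 2012, 39, Hal, 27, qa, Lyra), (4, 2012, 39, Hal, 36, qa, Lyra), (4, 2012, 39, Hal, 40, qa, Lyra), (4, 2012, 39, Hal, 7, qa, Lyra)}
π[genre, aid]: project onto (genre, aid) (6 duplicate(s) eliminated) → {(qa, 39)}

{(qa, 39)}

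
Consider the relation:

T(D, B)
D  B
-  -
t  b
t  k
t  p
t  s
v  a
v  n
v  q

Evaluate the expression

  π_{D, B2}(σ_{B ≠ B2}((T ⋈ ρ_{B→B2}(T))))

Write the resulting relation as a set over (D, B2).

{(t, b), (t, k), (t, p), (t, s), (v, a), (v, n), (v, q)}

ρ[B→B2]: schema becomes (D, B2); tuples unchanged.
Joining T and ρ_{B→B2}(T) on D yields {(t, b, b), (t, b, k), (t, b, p), (t, b, s), (t, k, b), (t, k, k), (t, k, p), (t, k, s), (t, p, b), (t, p, k), (t, p, p), (t, p, s), (t, s, b), (t, s, k), (t, s, p), (t, s, s), (v, a, a), (v, a, n), (v, a, q), (v, n, a), (v, n, n), (v, n, q), (v, q, a), (v, q, n), (v, q, q)}.
Apply σ_{B ≠ B2}; surviving tuples: {(t, b, k), (t, b, p), (t, b, s), (t, k, b), (t, k, p), (t, k, s), (t, p, b), (t, p, k), (t, p, s), (t, s, b), (t, s, k), (t, s, p), (v, a, n), (v, a, q), (v, n, a), (v, n, q), (v, q, a), (v, q, n)}
π[D, B2]: project onto (D, B2) (11 duplicate(s) eliminated) → {(t, b), (t, k), (t, p), (t, s), (v, a), (v, n), (v, q)}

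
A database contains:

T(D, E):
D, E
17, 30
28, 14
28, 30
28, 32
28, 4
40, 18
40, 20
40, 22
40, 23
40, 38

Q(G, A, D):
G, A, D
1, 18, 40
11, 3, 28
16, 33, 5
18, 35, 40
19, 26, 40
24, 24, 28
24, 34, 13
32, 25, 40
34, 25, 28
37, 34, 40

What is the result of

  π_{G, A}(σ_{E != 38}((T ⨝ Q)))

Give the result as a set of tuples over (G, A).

Joining T and Q on D yields {(28, 14, 11, 3), (28, 14, 24, 24), (28, 14, 34, 25), (28, 30, 11, 3), (28, 30, 24, 24), (28, 30, 34, 25), (28, 32, 11, 3), (28, 32, 24, 24), (28, 32, 34, 25), (28, 4, 11, 3), (28, 4, 24, 24), (28, 4, 34, 25), (40, 18, 1, 18), (40, 18, 18, 35), (40, 18, 19, 26), (40, 18, 32, 25), (40, 18, 37, 34), (40, 20, 1, 18), (40, 20, 18, 35), (40, 20, 19, 26), (40, 20, 32, 25), (40, 20, 37, 34), (40, 22, 1, 18), (40, 22, 18, 35), (40, 22, 19, 26), (40, 22, 32, 25), (40, 22, 37, 34), (40, 23, 1, 18), (40, 23, 18, 35), (40, 23, 19, 26), (40, 23, 32, 25), (40, 23, 37, 34), (40, 38, 1, 18), (40, 38, 18, 35), (40, 38, 19, 26), (40, 38, 32, 25), (40, 38, 37, 34)}.
Apply σ_{E != 38}; surviving tuples: {(28, 14, 11, 3), (28, 14, 24, 24), (28, 14, 34, 25), (28, 30, 11, 3), (28, 30, 24, 24), (28, 30, 34, 25), (28, 32, 11, 3), (28, 32, 24, 24), (28, 32, 34, 25), (28, 4, 11, 3), (28, 4, 24, 24), (28, 4, 34, 25), (40, 18, 1, 18), (40, 18, 18, 35), (40, 18, 19, 26), (40, 18, 32, 25), (40, 18, 37, 34), (40, 20, 1, 18), (40, 20, 18, 35), (40, 20, 19, 26), (40, 20, 32, 25), (40, 20, 37, 34), (40, 22, 1, 18), (40, 22, 18, 35), (40, 22, 19, 26), (40, 22, 32, 25), (40, 22, 37, 34), (40, 23, 1, 18), (40, 23, 18, 35), (40, 23, 19, 26), (40, 23, 32, 25), (40, 23, 37, 34)}
π[G, A]: project onto (G, A) (24 duplicate(s) eliminated) → {(1, 18), (11, 3), (18, 35), (19, 26), (24, 24), (32, 25), (34, 25), (37, 34)}

{(1, 18), (11, 3), (18, 35), (19, 26), (24, 24), (32, 25), (34, 25), (37, 34)}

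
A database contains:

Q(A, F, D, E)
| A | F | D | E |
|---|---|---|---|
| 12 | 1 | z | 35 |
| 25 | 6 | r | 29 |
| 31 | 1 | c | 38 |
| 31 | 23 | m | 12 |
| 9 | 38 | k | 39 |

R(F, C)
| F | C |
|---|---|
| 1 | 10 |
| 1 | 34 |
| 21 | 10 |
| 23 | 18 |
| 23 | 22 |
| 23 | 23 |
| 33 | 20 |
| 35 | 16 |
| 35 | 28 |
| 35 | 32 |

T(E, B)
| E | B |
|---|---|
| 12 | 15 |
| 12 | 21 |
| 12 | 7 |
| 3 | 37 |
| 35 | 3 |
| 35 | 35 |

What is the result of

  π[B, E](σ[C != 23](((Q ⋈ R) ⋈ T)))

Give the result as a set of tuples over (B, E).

Natural join on F: {(12, 1, z, 35, 10), (12, 1, z, 35, 34), (31, 1, c, 38, 10), (31, 1, c, 38, 34), (31, 23, m, 12, 18), (31, 23, m, 12, 22), (31, 23, m, 12, 23)}
Natural join on E: {(12, 1, z, 35, 10, 3), (12, 1, z, 35, 10, 35), (12, 1, z, 35, 34, 3), (12, 1, z, 35, 34, 35), (31, 23, m, 12, 18, 15), (31, 23, m, 12, 18, 21), (31, 23, m, 12, 18, 7), (31, 23, m, 12, 22, 15), (31, 23, m, 12, 22, 21), (31, 23, m, 12, 22, 7), (31, 23, m, 12, 23, 15), (31, 23, m, 12, 23, 21), (31, 23, m, 12, 23, 7)}
Apply σ_{C != 23}; surviving tuples: {(12, 1, z, 35, 10, 3), (12, 1, z, 35, 10, 35), (12, 1, z, 35, 34, 3), (12, 1, z, 35, 34, 35), (31, 23, m, 12, 18, 15), (31, 23, m, 12, 18, 21), (31, 23, m, 12, 18, 7), (31, 23, m, 12, 22, 15), (31, 23, m, 12, 22, 21), (31, 23, m, 12, 22, 7)}
π_{B, E} gives {(15, 12), (21, 12), (3, 35), (35, 35), (7, 12)} (5 duplicate(s) eliminated).

{(15, 12), (21, 12), (3, 35), (35, 35), (7, 12)}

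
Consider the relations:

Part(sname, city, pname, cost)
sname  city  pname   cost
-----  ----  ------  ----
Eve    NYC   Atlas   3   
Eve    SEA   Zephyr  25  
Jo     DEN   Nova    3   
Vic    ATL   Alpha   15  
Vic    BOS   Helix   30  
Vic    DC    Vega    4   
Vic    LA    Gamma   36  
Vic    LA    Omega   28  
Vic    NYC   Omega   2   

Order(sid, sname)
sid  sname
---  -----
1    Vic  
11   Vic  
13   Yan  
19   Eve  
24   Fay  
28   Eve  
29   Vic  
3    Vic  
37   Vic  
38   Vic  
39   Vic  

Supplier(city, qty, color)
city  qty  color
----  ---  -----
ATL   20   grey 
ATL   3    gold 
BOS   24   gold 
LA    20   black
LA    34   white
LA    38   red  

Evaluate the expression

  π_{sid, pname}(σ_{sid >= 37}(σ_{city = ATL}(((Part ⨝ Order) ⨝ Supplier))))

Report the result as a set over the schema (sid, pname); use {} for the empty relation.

{(37, Alpha), (38, Alpha), (39, Alpha)}

Part ⋈ Order (natural join on sname): {(Eve, NYC, Atlas, 3, 19), (Eve, NYC, Atlas, 3, 28), (Eve, SEA, Zephyr, 25, 19), (Eve, SEA, Zephyr, 25, 28), (Vic, ATL, Alpha, 15, 1), (Vic, ATL, Alpha, 15, 11), (Vic, ATL, Alpha, 15, 29), (Vic, ATL, Alpha, 15, 3), (Vic, ATL, Alpha, 15, 37), (Vic, ATL, Alpha, 15, 38), (Vic, ATL, Alpha, 15, 39), (Vic, BOS, Helix, 30, 1), (Vic, BOS, Helix, 30, 11), (Vic, BOS, Helix, 30, 29), (Vic, BOS, Helix, 30, 3), (Vic, BOS, Helix, 30, 37), (Vic, BOS, Helix, 30, 38), (Vic, BOS, Helix, 30, 39), (Vic, DC, Vega, 4, 1), (Vic, DC, Vega, 4, 11), (Vic, DC, Vega, 4, 29), (Vic, DC, Vega, 4, 3), (Vic, DC, Vega, 4, 37), (Vic, DC, Vega, 4, 38), (Vic, DC, Vega, 4, 39), (Vic, LA, Gamma, 36, 1), (Vic, LA, Gamma, 36, 11), (Vic, LA, Gamma, 36, 29), (Vic, LA, Gamma, 36, 3), (Vic, LA, Gamma, 36, 37), (Vic, LA, Gamma, 36, 38), (Vic, LA, Gamma, 36, 39), (Vic, LA, Omega, 28, 1), (Vic, LA, Omega, 28, 11), (Vic, LA, Omega, 28, 29), (Vic, LA, Omega, 28, 3), (Vic, LA, Omega, 28, 37), (Vic, LA, Omega, 28, 38), (Vic, LA, Omega, 28, 39), (Vic, NYC, Omega, 2, 1), (Vic, NYC, Omega, 2, 11), (Vic, NYC, Omega, 2, 29), (Vic, NYC, Omega, 2, 3), (Vic, NYC, Omega, 2, 37), (Vic, NYC, Omega, 2, 38), (Vic, NYC, Omega, 2, 39)}
(Part ⨝ Order) ⋈ Supplier (natural join on city): {(Vic, ATL, Alpha, 15, 1, 20, grey), (Vic, ATL, Alpha, 15, 1, 3, gold), (Vic, ATL, Alpha, 15, 11, 20, grey), (Vic, ATL, Alpha, 15, 11, 3, gold), (Vic, ATL, Alpha, 15, 29, 20, grey), (Vic, ATL, Alpha, 15, 29, 3, gold), (Vic, ATL, Alpha, 15, 3, 20, grey), (Vic, ATL, Alpha, 15, 3, 3, gold), (Vic, ATL, Alpha, 15, 37, 20, grey), (Vic, ATL, Alpha, 15, 37, 3, gold), (Vic, ATL, Alpha, 15, 38, 20, grey), (Vic, ATL, Alpha, 15, 38, 3, gold), (Vic, ATL, Alpha, 15, 39, 20, grey), (Vic, ATL, Alpha, 15, 39, 3, gold), (Vic, BOS, Helix, 30, 1, 24, gold), (Vic, BOS, Helix, 30, 11, 24, gold), (Vic, BOS, Helix, 30, 29, 24, gold), (Vic, BOS, Helix, 30, 3, 24, gold), (Vic, BOS, Helix, 30, 37, 24, gold), (Vic, BOS, Helix, 30, 38, 24, gold), (Vic, BOS, Helix, 30, 39, 24, gold), (Vic, LA, Gamma, 36, 1, 20, black), (Vic, LA, Gamma, 36, 1, 34, white), (Vic, LA, Gamma, 36, 1, 38, red), (Vic, LA, Gamma, 36, 11, 20, black), (Vic, LA, Gamma, 36, 11, 34, white), (Vic, LA, Gamma, 36, 11, 38, red), (Vic, LA, Gamma, 36, 29, 20, black), (Vic, LA, Gamma, 36, 29, 34, white), (Vic, LA, Gamma, 36, 29, 38, red), (Vic, LA, Gamma, 36, 3, 20, black), (Vic, LA, Gamma, 36, 3, 34, white), (Vic, LA, Gamma, 36, 3, 38, red), (Vic, LA, Gamma, 36, 37, 20, black), (Vic, LA, Gamma, 36, 37, 34, white), (Vic, LA, Gamma, 36, 37, 38, red), (Vic, LA, Gamma, 36, 38, 20, black), (Vic, LA, Gamma, 36, 38, 34, white), (Vic, LA, Gamma, 36, 38, 38, red), (Vic, LA, Gamma, 36, 39, 20, black), (Vic, LA, Gamma, 36, 39, 34, white), (Vic, LA, Gamma, 36, 39, 38, red), (Vic, LA, Omega, 28, 1, 20, black), (Vic, LA, Omega, 28, 1, 34, white), (Vic, LA, Omega, 28, 1, 38, red), (Vic, LA, Omega, 28, 11, 20, black), (Vic, LA, Omega, 28, 11, 34, white), (Vic, LA, Omega, 28, 11, 38, red), (Vic, LA, Omega, 28, 29, 20, black), (Vic, LA, Omega, 28, 29, 34, white), (Vic, LA, Omega, 28, 29, 38, red), (Vic, LA, Omega, 28, 3, 20, black), (Vic, LA, Omega, 28, 3, 34, white), (Vic, LA, Omega, 28, 3, 38, red), (Vic, LA, Omega, 28, 37, 20, black), (Vic, LA, Omega, 28, 37, 34, white), (Vic, LA, Omega, 28, 37, 38, red), (Vic, LA, Omega, 28, 38, 20, black), (Vic, LA, Omega, 28, 38, 34, white), (Vic, LA, Omega, 28, 38, 38, red), (Vic, LA, Omega, 28, 39, 20, black), (Vic, LA, Omega, 28, 39, 34, white), (Vic, LA, Omega, 28, 39, 38, red)}
σ[city = ATL]: keep tuples satisfying city = ATL → {(Vic, ATL, Alpha, 15, 1, 20, grey), (Vic, ATL, Alpha, 15, 1, 3, gold), (Vic, ATL, Alpha, 15, 11, 20, grey), (Vic, ATL, Alpha, 15, 11, 3, gold), (Vic, ATL, Alpha, 15, 29, 20, grey), (Vic, ATL, Alpha, 15, 29, 3, gold), (Vic, ATL, Alpha, 15, 3, 20, grey), (Vic, ATL, Alpha, 15, 3, 3, gold), (Vic, ATL, Alpha, 15, 37, 20, grey), (Vic, ATL, Alpha, 15, 37, 3, gold), (Vic, ATL, Alpha, 15, 38, 20, grey), (Vic, ATL, Alpha, 15, 38, 3, gold), (Vic, ATL, Alpha, 15, 39, 20, grey), (Vic, ATL, Alpha, 15, 39, 3, gold)}
σ[sid >= 37]: keep tuples satisfying sid >= 37 → {(Vic, ATL, Alpha, 15, 37, 20, grey), (Vic, ATL, Alpha, 15, 37, 3, gold), (Vic, ATL, Alpha, 15, 38, 20, grey), (Vic, ATL, Alpha, 15, 38, 3, gold), (Vic, ATL, Alpha, 15, 39, 20, grey), (Vic, ATL, Alpha, 15, 39, 3, gold)}
Keep only column(s) sid, pname (3 duplicate(s) eliminated): {(37, Alpha), (38, Alpha), (39, Alpha)}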